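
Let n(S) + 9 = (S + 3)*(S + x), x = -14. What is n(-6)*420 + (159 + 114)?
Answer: 21693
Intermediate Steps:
n(S) = -9 + (-14 + S)*(3 + S) (n(S) = -9 + (S + 3)*(S - 14) = -9 + (3 + S)*(-14 + S) = -9 + (-14 + S)*(3 + S))
n(-6)*420 + (159 + 114) = (-51 + (-6)² - 11*(-6))*420 + (159 + 114) = (-51 + 36 + 66)*420 + 273 = 51*420 + 273 = 21420 + 273 = 21693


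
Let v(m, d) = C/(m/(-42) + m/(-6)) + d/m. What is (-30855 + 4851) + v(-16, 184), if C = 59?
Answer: -1663753/64 ≈ -25996.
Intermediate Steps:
v(m, d) = -1239/(4*m) + d/m (v(m, d) = 59/(m/(-42) + m/(-6)) + d/m = 59/(m*(-1/42) + m*(-1/6)) + d/m = 59/(-m/42 - m/6) + d/m = 59/((-4*m/21)) + d/m = 59*(-21/(4*m)) + d/m = -1239/(4*m) + d/m)
(-30855 + 4851) + v(-16, 184) = (-30855 + 4851) + (-1239/4 + 184)/(-16) = -26004 - 1/16*(-503/4) = -26004 + 503/64 = -1663753/64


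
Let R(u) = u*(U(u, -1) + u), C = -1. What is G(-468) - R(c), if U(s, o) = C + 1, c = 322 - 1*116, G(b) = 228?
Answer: -42208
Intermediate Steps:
c = 206 (c = 322 - 116 = 206)
U(s, o) = 0 (U(s, o) = -1 + 1 = 0)
R(u) = u² (R(u) = u*(0 + u) = u*u = u²)
G(-468) - R(c) = 228 - 1*206² = 228 - 1*42436 = 228 - 42436 = -42208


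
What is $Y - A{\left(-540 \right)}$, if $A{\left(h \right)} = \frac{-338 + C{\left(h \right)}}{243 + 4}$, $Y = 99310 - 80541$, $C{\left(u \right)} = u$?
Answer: $\frac{4636821}{247} \approx 18773.0$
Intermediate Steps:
$Y = 18769$
$A{\left(h \right)} = - \frac{26}{19} + \frac{h}{247}$ ($A{\left(h \right)} = \frac{-338 + h}{243 + 4} = \frac{-338 + h}{247} = \left(-338 + h\right) \frac{1}{247} = - \frac{26}{19} + \frac{h}{247}$)
$Y - A{\left(-540 \right)} = 18769 - \left(- \frac{26}{19} + \frac{1}{247} \left(-540\right)\right) = 18769 - \left(- \frac{26}{19} - \frac{540}{247}\right) = 18769 - - \frac{878}{247} = 18769 + \frac{878}{247} = \frac{4636821}{247}$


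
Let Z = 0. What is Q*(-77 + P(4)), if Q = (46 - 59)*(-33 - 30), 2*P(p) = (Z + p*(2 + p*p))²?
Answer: 2059785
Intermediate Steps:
P(p) = p²*(2 + p²)²/2 (P(p) = (0 + p*(2 + p*p))²/2 = (0 + p*(2 + p²))²/2 = (p*(2 + p²))²/2 = (p²*(2 + p²)²)/2 = p²*(2 + p²)²/2)
Q = 819 (Q = -13*(-63) = 819)
Q*(-77 + P(4)) = 819*(-77 + (½)*4²*(2 + 4²)²) = 819*(-77 + (½)*16*(2 + 16)²) = 819*(-77 + (½)*16*18²) = 819*(-77 + (½)*16*324) = 819*(-77 + 2592) = 819*2515 = 2059785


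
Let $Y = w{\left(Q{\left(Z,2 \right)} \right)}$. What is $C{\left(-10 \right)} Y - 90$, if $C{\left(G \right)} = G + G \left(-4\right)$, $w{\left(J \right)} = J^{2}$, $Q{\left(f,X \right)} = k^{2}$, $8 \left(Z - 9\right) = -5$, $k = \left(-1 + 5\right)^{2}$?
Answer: $1965990$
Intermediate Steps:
$k = 16$ ($k = 4^{2} = 16$)
$Z = \frac{67}{8}$ ($Z = 9 + \frac{1}{8} \left(-5\right) = 9 - \frac{5}{8} = \frac{67}{8} \approx 8.375$)
$Q{\left(f,X \right)} = 256$ ($Q{\left(f,X \right)} = 16^{2} = 256$)
$C{\left(G \right)} = - 3 G$ ($C{\left(G \right)} = G - 4 G = - 3 G$)
$Y = 65536$ ($Y = 256^{2} = 65536$)
$C{\left(-10 \right)} Y - 90 = \left(-3\right) \left(-10\right) 65536 - 90 = 30 \cdot 65536 - 90 = 1966080 - 90 = 1965990$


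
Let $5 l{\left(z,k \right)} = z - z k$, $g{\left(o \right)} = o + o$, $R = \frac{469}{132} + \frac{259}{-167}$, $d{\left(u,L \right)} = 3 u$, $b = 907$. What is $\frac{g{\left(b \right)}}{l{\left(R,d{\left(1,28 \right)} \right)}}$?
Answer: $- \frac{19993908}{8827} \approx -2265.1$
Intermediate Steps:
$R = \frac{44135}{22044}$ ($R = 469 \cdot \frac{1}{132} + 259 \left(- \frac{1}{167}\right) = \frac{469}{132} - \frac{259}{167} = \frac{44135}{22044} \approx 2.0021$)
$g{\left(o \right)} = 2 o$
$l{\left(z,k \right)} = \frac{z}{5} - \frac{k z}{5}$ ($l{\left(z,k \right)} = \frac{z - z k}{5} = \frac{z - k z}{5} = \frac{z}{5} - \frac{k z}{5}$)
$\frac{g{\left(b \right)}}{l{\left(R,d{\left(1,28 \right)} \right)}} = \frac{2 \cdot 907}{\frac{1}{5} \cdot \frac{44135}{22044} \left(1 - 3 \cdot 1\right)} = \frac{1814}{\frac{1}{5} \cdot \frac{44135}{22044} \left(1 - 3\right)} = \frac{1814}{\frac{1}{5} \cdot \frac{44135}{22044} \left(-2\right)} = \frac{1814}{- \frac{8827}{11022}} = 1814 \left(- \frac{11022}{8827}\right) = - \frac{19993908}{8827}$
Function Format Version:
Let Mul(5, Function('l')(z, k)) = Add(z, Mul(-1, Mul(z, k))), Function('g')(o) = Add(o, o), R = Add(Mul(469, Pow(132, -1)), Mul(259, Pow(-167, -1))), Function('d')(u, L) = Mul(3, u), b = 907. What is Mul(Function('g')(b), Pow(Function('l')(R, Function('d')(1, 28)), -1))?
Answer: Rational(-19993908, 8827) ≈ -2265.1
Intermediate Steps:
R = Rational(44135, 22044) (R = Add(Mul(469, Rational(1, 132)), Mul(259, Rational(-1, 167))) = Add(Rational(469, 132), Rational(-259, 167)) = Rational(44135, 22044) ≈ 2.0021)
Function('g')(o) = Mul(2, o)
Function('l')(z, k) = Add(Mul(Rational(1, 5), z), Mul(Rational(-1, 5), k, z)) (Function('l')(z, k) = Mul(Rational(1, 5), Add(z, Mul(-1, Mul(z, k)))) = Mul(Rational(1, 5), Add(z, Mul(-1, Mul(k, z)))) = Mul(Rational(1, 5), Add(z, Mul(-1, k, z))) = Add(Mul(Rational(1, 5), z), Mul(Rational(-1, 5), k, z)))
Mul(Function('g')(b), Pow(Function('l')(R, Function('d')(1, 28)), -1)) = Mul(Mul(2, 907), Pow(Mul(Rational(1, 5), Rational(44135, 22044), Add(1, Mul(-1, Mul(3, 1)))), -1)) = Mul(1814, Pow(Mul(Rational(1, 5), Rational(44135, 22044), Add(1, Mul(-1, 3))), -1)) = Mul(1814, Pow(Mul(Rational(1, 5), Rational(44135, 22044), Add(1, -3)), -1)) = Mul(1814, Pow(Mul(Rational(1, 5), Rational(44135, 22044), -2), -1)) = Mul(1814, Pow(Rational(-8827, 11022), -1)) = Mul(1814, Rational(-11022, 8827)) = Rational(-19993908, 8827)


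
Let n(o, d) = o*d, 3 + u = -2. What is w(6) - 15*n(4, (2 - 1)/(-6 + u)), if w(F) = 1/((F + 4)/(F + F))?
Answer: 366/55 ≈ 6.6545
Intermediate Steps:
u = -5 (u = -3 - 2 = -5)
w(F) = 2*F/(4 + F) (w(F) = 1/((4 + F)/((2*F))) = 1/((4 + F)*(1/(2*F))) = 1/((4 + F)/(2*F)) = 2*F/(4 + F))
n(o, d) = d*o
w(6) - 15*n(4, (2 - 1)/(-6 + u)) = 2*6/(4 + 6) - 15*(2 - 1)/(-6 - 5)*4 = 2*6/10 - 15*1/(-11)*4 = 2*6*(⅒) - 15*1*(-1/11)*4 = 6/5 - (-15)*4/11 = 6/5 - 15*(-4/11) = 6/5 + 60/11 = 366/55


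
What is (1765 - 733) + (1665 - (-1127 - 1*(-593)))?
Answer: 3231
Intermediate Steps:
(1765 - 733) + (1665 - (-1127 - 1*(-593))) = 1032 + (1665 - (-1127 + 593)) = 1032 + (1665 - 1*(-534)) = 1032 + (1665 + 534) = 1032 + 2199 = 3231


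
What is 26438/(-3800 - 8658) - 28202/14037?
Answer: -361225361/87436473 ≈ -4.1313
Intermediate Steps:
26438/(-3800 - 8658) - 28202/14037 = 26438/(-12458) - 28202*1/14037 = 26438*(-1/12458) - 28202/14037 = -13219/6229 - 28202/14037 = -361225361/87436473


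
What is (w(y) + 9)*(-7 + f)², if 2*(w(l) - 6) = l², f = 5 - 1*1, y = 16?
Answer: 1287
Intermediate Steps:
f = 4 (f = 5 - 1 = 4)
w(l) = 6 + l²/2
(w(y) + 9)*(-7 + f)² = ((6 + (½)*16²) + 9)*(-7 + 4)² = ((6 + (½)*256) + 9)*(-3)² = ((6 + 128) + 9)*9 = (134 + 9)*9 = 143*9 = 1287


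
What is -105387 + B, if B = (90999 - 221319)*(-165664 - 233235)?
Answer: 51984412293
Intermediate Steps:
B = 51984517680 (B = -130320*(-398899) = 51984517680)
-105387 + B = -105387 + 51984517680 = 51984412293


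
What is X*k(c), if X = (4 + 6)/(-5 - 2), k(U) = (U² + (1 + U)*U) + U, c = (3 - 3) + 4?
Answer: -400/7 ≈ -57.143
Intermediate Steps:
c = 4 (c = 0 + 4 = 4)
k(U) = U + U² + U*(1 + U) (k(U) = (U² + U*(1 + U)) + U = U + U² + U*(1 + U))
X = -10/7 (X = 10/(-7) = 10*(-⅐) = -10/7 ≈ -1.4286)
X*k(c) = -20*4*(1 + 4)/7 = -20*4*5/7 = -10/7*40 = -400/7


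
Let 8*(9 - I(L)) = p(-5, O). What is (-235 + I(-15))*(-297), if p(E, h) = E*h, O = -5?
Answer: 544401/8 ≈ 68050.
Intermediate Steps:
I(L) = 47/8 (I(L) = 9 - (-5)*(-5)/8 = 9 - ⅛*25 = 9 - 25/8 = 47/8)
(-235 + I(-15))*(-297) = (-235 + 47/8)*(-297) = -1833/8*(-297) = 544401/8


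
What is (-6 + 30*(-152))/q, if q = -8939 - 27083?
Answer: 2283/18011 ≈ 0.12676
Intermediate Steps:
q = -36022
(-6 + 30*(-152))/q = (-6 + 30*(-152))/(-36022) = (-6 - 4560)*(-1/36022) = -4566*(-1/36022) = 2283/18011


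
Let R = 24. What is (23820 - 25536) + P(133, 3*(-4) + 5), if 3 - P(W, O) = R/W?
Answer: -227853/133 ≈ -1713.2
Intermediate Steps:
P(W, O) = 3 - 24/W
(23820 - 25536) + P(133, 3*(-4) + 5) = (23820 - 25536) + (3 - 24/133) = -1716 + (3 - 24*1/133) = -1716 + (3 - 24/133) = -1716 + 375/133 = -227853/133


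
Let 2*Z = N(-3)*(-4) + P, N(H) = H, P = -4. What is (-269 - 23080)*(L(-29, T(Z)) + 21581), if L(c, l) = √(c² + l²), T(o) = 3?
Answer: -503894769 - 116745*√34 ≈ -5.0458e+8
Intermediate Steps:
Z = 4 (Z = (-3*(-4) - 4)/2 = (12 - 4)/2 = (½)*8 = 4)
(-269 - 23080)*(L(-29, T(Z)) + 21581) = (-269 - 23080)*(√((-29)² + 3²) + 21581) = -23349*(√(841 + 9) + 21581) = -23349*(√850 + 21581) = -23349*(5*√34 + 21581) = -23349*(21581 + 5*√34) = -503894769 - 116745*√34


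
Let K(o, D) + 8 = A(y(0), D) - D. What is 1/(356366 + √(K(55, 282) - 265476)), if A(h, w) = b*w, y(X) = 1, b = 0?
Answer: 178183/63498495861 - I*√265766/126996991722 ≈ 2.8061e-6 - 4.0593e-9*I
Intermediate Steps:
A(h, w) = 0 (A(h, w) = 0*w = 0)
K(o, D) = -8 - D (K(o, D) = -8 + (0 - D) = -8 - D)
1/(356366 + √(K(55, 282) - 265476)) = 1/(356366 + √((-8 - 1*282) - 265476)) = 1/(356366 + √((-8 - 282) - 265476)) = 1/(356366 + √(-290 - 265476)) = 1/(356366 + √(-265766)) = 1/(356366 + I*√265766)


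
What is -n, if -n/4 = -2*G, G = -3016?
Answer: 24128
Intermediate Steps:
n = -24128 (n = -(-8)*(-3016) = -4*6032 = -24128)
-n = -1*(-24128) = 24128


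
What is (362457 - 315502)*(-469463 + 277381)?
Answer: -9019210310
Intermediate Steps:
(362457 - 315502)*(-469463 + 277381) = 46955*(-192082) = -9019210310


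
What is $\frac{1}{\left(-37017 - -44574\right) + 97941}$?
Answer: $\frac{1}{105498} \approx 9.4789 \cdot 10^{-6}$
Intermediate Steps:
$\frac{1}{\left(-37017 - -44574\right) + 97941} = \frac{1}{\left(-37017 + 44574\right) + 97941} = \frac{1}{7557 + 97941} = \frac{1}{105498}$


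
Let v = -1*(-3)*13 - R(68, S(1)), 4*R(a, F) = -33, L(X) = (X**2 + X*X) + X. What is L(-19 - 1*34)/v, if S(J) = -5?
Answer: 1060/9 ≈ 117.78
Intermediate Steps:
L(X) = X + 2*X**2 (L(X) = (X**2 + X**2) + X = 2*X**2 + X = X + 2*X**2)
R(a, F) = -33/4 (R(a, F) = (1/4)*(-33) = -33/4)
v = 189/4 (v = -1*(-3)*13 - 1*(-33/4) = 3*13 + 33/4 = 39 + 33/4 = 189/4 ≈ 47.250)
L(-19 - 1*34)/v = ((-19 - 1*34)*(1 + 2*(-19 - 1*34)))/(189/4) = ((-19 - 34)*(1 + 2*(-19 - 34)))*(4/189) = -53*(1 + 2*(-53))*(4/189) = -53*(1 - 106)*(4/189) = -53*(-105)*(4/189) = 5565*(4/189) = 1060/9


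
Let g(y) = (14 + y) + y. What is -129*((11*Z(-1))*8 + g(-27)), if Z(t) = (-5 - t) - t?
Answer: 39216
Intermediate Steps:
g(y) = 14 + 2*y
Z(t) = -5 - 2*t
-129*((11*Z(-1))*8 + g(-27)) = -129*((11*(-5 - 2*(-1)))*8 + (14 + 2*(-27))) = -129*((11*(-5 + 2))*8 + (14 - 54)) = -129*((11*(-3))*8 - 40) = -129*(-33*8 - 40) = -129*(-264 - 40) = -129*(-304) = 39216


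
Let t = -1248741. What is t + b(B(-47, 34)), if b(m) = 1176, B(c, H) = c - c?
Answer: -1247565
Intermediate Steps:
B(c, H) = 0
t + b(B(-47, 34)) = -1248741 + 1176 = -1247565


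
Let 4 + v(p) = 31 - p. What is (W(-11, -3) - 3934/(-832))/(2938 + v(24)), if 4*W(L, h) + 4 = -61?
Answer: -4793/1223456 ≈ -0.0039176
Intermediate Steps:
W(L, h) = -65/4 (W(L, h) = -1 + (¼)*(-61) = -1 - 61/4 = -65/4)
v(p) = 27 - p (v(p) = -4 + (31 - p) = 27 - p)
(W(-11, -3) - 3934/(-832))/(2938 + v(24)) = (-65/4 - 3934/(-832))/(2938 + (27 - 1*24)) = (-65/4 - 3934*(-1/832))/(2938 + (27 - 24)) = (-65/4 + 1967/416)/(2938 + 3) = -4793/416/2941 = -4793/416*1/2941 = -4793/1223456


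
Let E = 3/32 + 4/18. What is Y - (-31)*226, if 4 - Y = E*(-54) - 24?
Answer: 112817/16 ≈ 7051.1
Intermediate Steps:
E = 91/288 (E = 3*(1/32) + 4*(1/18) = 3/32 + 2/9 = 91/288 ≈ 0.31597)
Y = 721/16 (Y = 4 - ((91/288)*(-54) - 24) = 4 - (-273/16 - 24) = 4 - 1*(-657/16) = 4 + 657/16 = 721/16 ≈ 45.063)
Y - (-31)*226 = 721/16 - (-31)*226 = 721/16 - 1*(-7006) = 721/16 + 7006 = 112817/16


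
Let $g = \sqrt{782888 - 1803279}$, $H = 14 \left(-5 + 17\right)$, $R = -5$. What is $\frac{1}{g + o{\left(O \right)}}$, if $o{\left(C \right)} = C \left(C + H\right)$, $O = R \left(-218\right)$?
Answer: $\frac{80660}{110602665223} - \frac{i \sqrt{1020391}}{1880245308791} \approx 7.2928 \cdot 10^{-7} - 5.3724 \cdot 10^{-10} i$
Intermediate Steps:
$H = 168$ ($H = 14 \cdot 12 = 168$)
$O = 1090$ ($O = \left(-5\right) \left(-218\right) = 1090$)
$o{\left(C \right)} = C \left(168 + C\right)$ ($o{\left(C \right)} = C \left(C + 168\right) = C \left(168 + C\right)$)
$g = i \sqrt{1020391}$ ($g = \sqrt{-1020391} = i \sqrt{1020391} \approx 1010.1 i$)
$\frac{1}{g + o{\left(O \right)}} = \frac{1}{i \sqrt{1020391} + 1090 \left(168 + 1090\right)} = \frac{1}{i \sqrt{1020391} + 1090 \cdot 1258} = \frac{1}{i \sqrt{1020391} + 1371220} = \frac{1}{1371220 + i \sqrt{1020391}}$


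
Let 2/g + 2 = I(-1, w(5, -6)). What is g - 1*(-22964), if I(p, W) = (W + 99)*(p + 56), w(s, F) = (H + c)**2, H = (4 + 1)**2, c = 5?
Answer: 1261711054/54943 ≈ 22964.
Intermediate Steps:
H = 25 (H = 5**2 = 25)
w(s, F) = 900 (w(s, F) = (25 + 5)**2 = 30**2 = 900)
I(p, W) = (56 + p)*(99 + W) (I(p, W) = (99 + W)*(56 + p) = (56 + p)*(99 + W))
g = 2/54943 (g = 2/(-2 + (5544 + 56*900 + 99*(-1) + 900*(-1))) = 2/(-2 + (5544 + 50400 - 99 - 900)) = 2/(-2 + 54945) = 2/54943 ≈ 3.6401e-5)
g - 1*(-22964) = 2/54943 - 1*(-22964) = 2/54943 + 22964 = 1261711054/54943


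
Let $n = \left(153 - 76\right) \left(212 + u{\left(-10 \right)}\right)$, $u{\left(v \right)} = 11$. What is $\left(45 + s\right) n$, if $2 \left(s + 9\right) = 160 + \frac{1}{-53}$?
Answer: $\frac{211117445}{106} \approx 1.9917 \cdot 10^{6}$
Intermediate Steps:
$n = 17171$ ($n = \left(153 - 76\right) \left(212 + 11\right) = 77 \cdot 223 = 17171$)
$s = \frac{7525}{106}$ ($s = -9 + \frac{160 + \frac{1}{-53}}{2} = -9 + \frac{160 - \frac{1}{53}}{2} = -9 + \frac{1}{2} \cdot \frac{8479}{53} = -9 + \frac{8479}{106} = \frac{7525}{106} \approx 70.991$)
$\left(45 + s\right) n = \left(45 + \frac{7525}{106}\right) 17171 = \frac{12295}{106} \cdot 17171 = \frac{211117445}{106}$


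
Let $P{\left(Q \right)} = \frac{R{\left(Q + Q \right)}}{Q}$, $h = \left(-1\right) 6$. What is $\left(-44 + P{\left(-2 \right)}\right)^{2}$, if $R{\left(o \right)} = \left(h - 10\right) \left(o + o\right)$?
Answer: $11664$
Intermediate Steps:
$h = -6$
$R{\left(o \right)} = - 32 o$ ($R{\left(o \right)} = \left(-6 - 10\right) \left(o + o\right) = \left(-6 - 10\right) 2 o = - 16 \cdot 2 o = - 32 o$)
$P{\left(Q \right)} = -64$ ($P{\left(Q \right)} = \frac{\left(-32\right) \left(Q + Q\right)}{Q} = \frac{\left(-32\right) 2 Q}{Q} = \frac{\left(-64\right) Q}{Q} = -64$)
$\left(-44 + P{\left(-2 \right)}\right)^{2} = \left(-44 - 64\right)^{2} = \left(-108\right)^{2} = 11664$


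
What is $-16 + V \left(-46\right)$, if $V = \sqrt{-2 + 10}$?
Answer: $-16 - 92 \sqrt{2} \approx -146.11$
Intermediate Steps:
$V = 2 \sqrt{2}$ ($V = \sqrt{8} = 2 \sqrt{2} \approx 2.8284$)
$-16 + V \left(-46\right) = -16 + 2 \sqrt{2} \left(-46\right) = -16 - 92 \sqrt{2}$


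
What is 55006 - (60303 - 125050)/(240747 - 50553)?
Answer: 10461875911/190194 ≈ 55006.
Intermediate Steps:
55006 - (60303 - 125050)/(240747 - 50553) = 55006 - (-64747)/190194 = 55006 - 1*(-64747/190194) = 55006 + 64747/190194 = 10461875911/190194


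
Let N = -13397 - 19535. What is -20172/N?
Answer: 5043/8233 ≈ 0.61253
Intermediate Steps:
N = -32932
-20172/N = -20172/(-32932) = -20172*(-1/32932) = 5043/8233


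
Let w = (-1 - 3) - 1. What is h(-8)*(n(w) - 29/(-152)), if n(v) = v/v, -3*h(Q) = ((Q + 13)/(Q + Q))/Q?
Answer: -905/58368 ≈ -0.015505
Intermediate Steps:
w = -5 (w = -4 - 1 = -5)
h(Q) = -(13 + Q)/(6*Q²) (h(Q) = -(Q + 13)/(Q + Q)/(3*Q) = -(13 + Q)/((2*Q))/(3*Q) = -(13 + Q)*(1/(2*Q))/(3*Q) = -(13 + Q)/(2*Q)/(3*Q) = -(13 + Q)/(6*Q²))
n(v) = 1
h(-8)*(n(w) - 29/(-152)) = ((⅙)*(-13 - 1*(-8))/(-8)²)*(1 - 29/(-152)) = ((⅙)*(1/64)*(-13 + 8))*(1 - 29*(-1/152)) = ((⅙)*(1/64)*(-5))*(1 + 29/152) = -5/384*181/152 = -905/58368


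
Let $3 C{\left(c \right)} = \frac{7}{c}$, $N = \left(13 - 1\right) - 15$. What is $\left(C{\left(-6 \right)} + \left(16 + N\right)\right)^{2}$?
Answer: $\frac{51529}{324} \approx 159.04$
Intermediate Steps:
$N = -3$ ($N = 12 - 15 = -3$)
$C{\left(c \right)} = \frac{7}{3 c}$ ($C{\left(c \right)} = \frac{7 \frac{1}{c}}{3} = \frac{7}{3 c}$)
$\left(C{\left(-6 \right)} + \left(16 + N\right)\right)^{2} = \left(\frac{7}{3 \left(-6\right)} + \left(16 - 3\right)\right)^{2} = \left(\frac{7}{3} \left(- \frac{1}{6}\right) + 13\right)^{2} = \left(- \frac{7}{18} + 13\right)^{2} = \left(\frac{227}{18}\right)^{2} = \frac{51529}{324}$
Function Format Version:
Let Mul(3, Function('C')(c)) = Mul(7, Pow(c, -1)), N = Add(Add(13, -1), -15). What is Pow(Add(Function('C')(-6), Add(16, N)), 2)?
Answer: Rational(51529, 324) ≈ 159.04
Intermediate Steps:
N = -3 (N = Add(12, -15) = -3)
Function('C')(c) = Mul(Rational(7, 3), Pow(c, -1)) (Function('C')(c) = Mul(Rational(1, 3), Mul(7, Pow(c, -1))) = Mul(Rational(7, 3), Pow(c, -1)))
Pow(Add(Function('C')(-6), Add(16, N)), 2) = Pow(Add(Mul(Rational(7, 3), Pow(-6, -1)), Add(16, -3)), 2) = Pow(Add(Mul(Rational(7, 3), Rational(-1, 6)), 13), 2) = Pow(Add(Rational(-7, 18), 13), 2) = Pow(Rational(227, 18), 2) = Rational(51529, 324)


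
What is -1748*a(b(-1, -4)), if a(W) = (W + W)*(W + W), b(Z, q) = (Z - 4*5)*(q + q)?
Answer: -197342208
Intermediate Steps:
b(Z, q) = 2*q*(-20 + Z) (b(Z, q) = (Z - 20)*(2*q) = (-20 + Z)*(2*q) = 2*q*(-20 + Z))
a(W) = 4*W**2 (a(W) = (2*W)*(2*W) = 4*W**2)
-1748*a(b(-1, -4)) = -6992*(2*(-4)*(-20 - 1))**2 = -6992*(2*(-4)*(-21))**2 = -6992*168**2 = -6992*28224 = -1748*112896 = -197342208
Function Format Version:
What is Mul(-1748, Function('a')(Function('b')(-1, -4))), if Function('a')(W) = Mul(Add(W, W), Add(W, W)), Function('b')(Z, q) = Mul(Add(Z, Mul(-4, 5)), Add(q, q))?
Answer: -197342208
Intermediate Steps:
Function('b')(Z, q) = Mul(2, q, Add(-20, Z)) (Function('b')(Z, q) = Mul(Add(Z, -20), Mul(2, q)) = Mul(Add(-20, Z), Mul(2, q)) = Mul(2, q, Add(-20, Z)))
Function('a')(W) = Mul(4, Pow(W, 2)) (Function('a')(W) = Mul(Mul(2, W), Mul(2, W)) = Mul(4, Pow(W, 2)))
Mul(-1748, Function('a')(Function('b')(-1, -4))) = Mul(-1748, Mul(4, Pow(Mul(2, -4, Add(-20, -1)), 2))) = Mul(-1748, Mul(4, Pow(Mul(2, -4, -21), 2))) = Mul(-1748, Mul(4, Pow(168, 2))) = Mul(-1748, Mul(4, 28224)) = Mul(-1748, 112896) = -197342208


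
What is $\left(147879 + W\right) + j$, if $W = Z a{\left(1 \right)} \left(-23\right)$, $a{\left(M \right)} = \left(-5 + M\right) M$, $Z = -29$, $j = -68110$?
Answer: $77101$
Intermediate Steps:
$a{\left(M \right)} = M \left(-5 + M\right)$
$W = -2668$ ($W = - 29 \cdot 1 \left(-5 + 1\right) \left(-23\right) = - 29 \cdot 1 \left(-4\right) \left(-23\right) = \left(-29\right) \left(-4\right) \left(-23\right) = 116 \left(-23\right) = -2668$)
$\left(147879 + W\right) + j = \left(147879 - 2668\right) - 68110 = 145211 - 68110 = 77101$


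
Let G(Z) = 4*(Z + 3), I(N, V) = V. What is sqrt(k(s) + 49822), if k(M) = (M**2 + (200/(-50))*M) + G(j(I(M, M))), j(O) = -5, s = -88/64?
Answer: sqrt(3188569)/8 ≈ 223.21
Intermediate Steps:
s = -11/8 (s = -88*1/64 = -11/8 ≈ -1.3750)
G(Z) = 12 + 4*Z (G(Z) = 4*(3 + Z) = 12 + 4*Z)
k(M) = -8 + M**2 - 4*M (k(M) = (M**2 + (200/(-50))*M) + (12 + 4*(-5)) = (M**2 + (200*(-1/50))*M) + (12 - 20) = (M**2 - 4*M) - 8 = -8 + M**2 - 4*M)
sqrt(k(s) + 49822) = sqrt((-8 + (-11/8)**2 - 4*(-11/8)) + 49822) = sqrt((-8 + 121/64 + 11/2) + 49822) = sqrt(-39/64 + 49822) = sqrt(3188569/64) = sqrt(3188569)/8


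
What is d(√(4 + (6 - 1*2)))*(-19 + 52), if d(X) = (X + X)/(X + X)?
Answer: 33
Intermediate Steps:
d(X) = 1 (d(X) = (2*X)/((2*X)) = (2*X)*(1/(2*X)) = 1)
d(√(4 + (6 - 1*2)))*(-19 + 52) = 1*(-19 + 52) = 1*33 = 33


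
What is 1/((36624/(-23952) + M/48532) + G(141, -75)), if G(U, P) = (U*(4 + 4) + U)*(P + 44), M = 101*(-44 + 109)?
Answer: -24217468/952724727633 ≈ -2.5419e-5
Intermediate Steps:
M = 6565 (M = 101*65 = 6565)
G(U, P) = 9*U*(44 + P) (G(U, P) = (U*8 + U)*(44 + P) = (8*U + U)*(44 + P) = (9*U)*(44 + P) = 9*U*(44 + P))
1/((36624/(-23952) + M/48532) + G(141, -75)) = 1/((36624/(-23952) + 6565/48532) + 9*141*(44 - 75)) = 1/((36624*(-1/23952) + 6565*(1/48532)) + 9*141*(-31)) = 1/((-763/499 + 6565/48532) - 39339) = 1/(-33753981/24217468 - 39339) = 1/(-952724727633/24217468) = -24217468/952724727633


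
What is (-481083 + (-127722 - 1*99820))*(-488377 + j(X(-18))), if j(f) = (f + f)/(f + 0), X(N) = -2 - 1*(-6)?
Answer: 346074734375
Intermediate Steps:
X(N) = 4 (X(N) = -2 + 6 = 4)
j(f) = 2 (j(f) = (2*f)/f = 2)
(-481083 + (-127722 - 1*99820))*(-488377 + j(X(-18))) = (-481083 + (-127722 - 1*99820))*(-488377 + 2) = (-481083 + (-127722 - 99820))*(-488375) = (-481083 - 227542)*(-488375) = -708625*(-488375) = 346074734375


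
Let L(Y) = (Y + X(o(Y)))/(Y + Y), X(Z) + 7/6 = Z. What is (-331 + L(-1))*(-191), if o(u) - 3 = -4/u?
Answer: 764191/12 ≈ 63683.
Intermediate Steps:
o(u) = 3 - 4/u
X(Z) = -7/6 + Z
L(Y) = (11/6 + Y - 4/Y)/(2*Y) (L(Y) = (Y + (-7/6 + (3 - 4/Y)))/(Y + Y) = (Y + (11/6 - 4/Y))/((2*Y)) = (11/6 + Y - 4/Y)*(1/(2*Y)) = (11/6 + Y - 4/Y)/(2*Y))
(-331 + L(-1))*(-191) = (-331 + (1/2 - 2/(-1)**2 + (11/12)/(-1)))*(-191) = (-331 + (1/2 - 2*1 + (11/12)*(-1)))*(-191) = (-331 + (1/2 - 2 - 11/12))*(-191) = (-331 - 29/12)*(-191) = -4001/12*(-191) = 764191/12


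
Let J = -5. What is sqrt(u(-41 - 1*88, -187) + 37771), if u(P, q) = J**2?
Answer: 2*sqrt(9449) ≈ 194.41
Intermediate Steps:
u(P, q) = 25 (u(P, q) = (-5)**2 = 25)
sqrt(u(-41 - 1*88, -187) + 37771) = sqrt(25 + 37771) = sqrt(37796) = 2*sqrt(9449)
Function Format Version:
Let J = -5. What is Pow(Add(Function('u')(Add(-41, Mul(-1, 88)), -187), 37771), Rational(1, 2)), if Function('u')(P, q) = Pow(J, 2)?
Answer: Mul(2, Pow(9449, Rational(1, 2))) ≈ 194.41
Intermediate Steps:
Function('u')(P, q) = 25 (Function('u')(P, q) = Pow(-5, 2) = 25)
Pow(Add(Function('u')(Add(-41, Mul(-1, 88)), -187), 37771), Rational(1, 2)) = Pow(Add(25, 37771), Rational(1, 2)) = Pow(37796, Rational(1, 2)) = Mul(2, Pow(9449, Rational(1, 2)))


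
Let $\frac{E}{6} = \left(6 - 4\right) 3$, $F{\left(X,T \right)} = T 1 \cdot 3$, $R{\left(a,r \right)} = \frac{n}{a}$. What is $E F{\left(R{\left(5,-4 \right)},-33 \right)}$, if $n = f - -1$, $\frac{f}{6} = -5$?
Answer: $-3564$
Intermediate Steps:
$f = -30$ ($f = 6 \left(-5\right) = -30$)
$n = -29$ ($n = -30 - -1 = -30 + 1 = -29$)
$R{\left(a,r \right)} = - \frac{29}{a}$
$F{\left(X,T \right)} = 3 T$ ($F{\left(X,T \right)} = T 3 = 3 T$)
$E = 36$ ($E = 6 \left(6 - 4\right) 3 = 6 \cdot 2 \cdot 3 = 6 \cdot 6 = 36$)
$E F{\left(R{\left(5,-4 \right)},-33 \right)} = 36 \cdot 3 \left(-33\right) = 36 \left(-99\right) = -3564$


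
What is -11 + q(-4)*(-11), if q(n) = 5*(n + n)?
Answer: 429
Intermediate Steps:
q(n) = 10*n (q(n) = 5*(2*n) = 10*n)
-11 + q(-4)*(-11) = -11 + (10*(-4))*(-11) = -11 - 40*(-11) = -11 + 440 = 429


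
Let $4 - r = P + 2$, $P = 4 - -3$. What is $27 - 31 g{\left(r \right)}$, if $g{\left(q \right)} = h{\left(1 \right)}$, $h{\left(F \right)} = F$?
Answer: $-4$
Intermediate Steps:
$P = 7$ ($P = 4 + 3 = 7$)
$r = -5$ ($r = 4 - \left(7 + 2\right) = 4 - 9 = -5$)
$g{\left(q \right)} = 1$
$27 - 31 g{\left(r \right)} = 27 - 31 = -4$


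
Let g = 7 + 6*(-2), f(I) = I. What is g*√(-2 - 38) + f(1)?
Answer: 1 - 10*I*√10 ≈ 1.0 - 31.623*I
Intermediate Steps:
g = -5 (g = 7 - 12 = -5)
g*√(-2 - 38) + f(1) = -5*√(-2 - 38) + 1 = -10*I*√10 + 1 = 1 - 10*I*√10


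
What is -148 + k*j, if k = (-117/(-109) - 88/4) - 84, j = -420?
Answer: 4787408/109 ≈ 43921.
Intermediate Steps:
k = -11437/109 (k = (-117*(-1/109) - 88*1/4) - 84 = (117/109 - 22) - 84 = -2281/109 - 84 = -11437/109 ≈ -104.93)
-148 + k*j = -148 - 11437/109*(-420) = -148 + 4803540/109 = 4787408/109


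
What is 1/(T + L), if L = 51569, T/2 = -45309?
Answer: -1/39049 ≈ -2.5609e-5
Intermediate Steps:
T = -90618 (T = 2*(-45309) = -90618)
1/(T + L) = 1/(-90618 + 51569) = 1/(-39049) = -1/39049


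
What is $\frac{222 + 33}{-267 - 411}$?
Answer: $- \frac{85}{226} \approx -0.37611$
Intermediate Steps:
$\frac{222 + 33}{-267 - 411} = \frac{255}{-678} = 255 \left(- \frac{1}{678}\right) = - \frac{85}{226}$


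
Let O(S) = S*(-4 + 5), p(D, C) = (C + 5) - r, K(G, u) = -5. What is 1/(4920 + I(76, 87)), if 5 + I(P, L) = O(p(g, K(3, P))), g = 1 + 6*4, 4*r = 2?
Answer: 2/9829 ≈ 0.00020348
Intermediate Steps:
r = 1/2 (r = (1/4)*2 = 1/2 ≈ 0.50000)
g = 25 (g = 1 + 24 = 25)
p(D, C) = 9/2 + C (p(D, C) = (C + 5) - 1*1/2 = (5 + C) - 1/2 = 9/2 + C)
O(S) = S (O(S) = S*1 = S)
I(P, L) = -11/2 (I(P, L) = -5 + (9/2 - 5) = -5 - 1/2 = -11/2)
1/(4920 + I(76, 87)) = 1/(4920 - 11/2) = 1/(9829/2) = 2/9829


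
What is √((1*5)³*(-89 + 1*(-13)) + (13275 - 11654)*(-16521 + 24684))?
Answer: √13219473 ≈ 3635.9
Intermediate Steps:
√((1*5)³*(-89 + 1*(-13)) + (13275 - 11654)*(-16521 + 24684)) = √(5³*(-89 - 13) + 1621*8163) = √(125*(-102) + 13232223) = √(-12750 + 13232223) = √13219473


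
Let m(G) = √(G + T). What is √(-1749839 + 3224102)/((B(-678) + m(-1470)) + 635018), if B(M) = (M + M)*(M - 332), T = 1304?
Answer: 21048069*√3343/2009166479125 - 21*I*√554938/4018332958250 ≈ 0.00060571 - 3.8931e-9*I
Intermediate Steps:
B(M) = 2*M*(-332 + M) (B(M) = (2*M)*(-332 + M) = 2*M*(-332 + M))
m(G) = √(1304 + G) (m(G) = √(G + 1304) = √(1304 + G))
√(-1749839 + 3224102)/((B(-678) + m(-1470)) + 635018) = √(-1749839 + 3224102)/((2*(-678)*(-332 - 678) + √(1304 - 1470)) + 635018) = √1474263/((2*(-678)*(-1010) + √(-166)) + 635018) = (21*√3343)/((1369560 + I*√166) + 635018) = (21*√3343)/(2004578 + I*√166) = 21*√3343/(2004578 + I*√166)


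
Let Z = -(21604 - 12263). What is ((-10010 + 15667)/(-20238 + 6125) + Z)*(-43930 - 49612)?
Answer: 12332127342980/14113 ≈ 8.7381e+8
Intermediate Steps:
Z = -9341 (Z = -1*9341 = -9341)
((-10010 + 15667)/(-20238 + 6125) + Z)*(-43930 - 49612) = ((-10010 + 15667)/(-20238 + 6125) - 9341)*(-43930 - 49612) = (5657/(-14113) - 9341)*(-93542) = (5657*(-1/14113) - 9341)*(-93542) = (-5657/14113 - 9341)*(-93542) = -131835190/14113*(-93542) = 12332127342980/14113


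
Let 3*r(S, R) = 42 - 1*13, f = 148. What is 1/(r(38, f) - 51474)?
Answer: -3/154393 ≈ -1.9431e-5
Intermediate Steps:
r(S, R) = 29/3 (r(S, R) = (42 - 1*13)/3 = (42 - 13)/3 = (⅓)*29 = 29/3)
1/(r(38, f) - 51474) = 1/(29/3 - 51474) = 1/(-154393/3) = -3/154393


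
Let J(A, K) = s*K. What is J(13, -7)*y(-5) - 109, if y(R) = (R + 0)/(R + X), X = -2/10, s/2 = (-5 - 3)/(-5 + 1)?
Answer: -1767/13 ≈ -135.92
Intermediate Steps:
s = 4 (s = 2*((-5 - 3)/(-5 + 1)) = 2*(-8/(-4)) = 2*(-8*(-¼)) = 2*2 = 4)
X = -⅕ (X = -2*⅒ = -⅕ ≈ -0.20000)
y(R) = R/(-⅕ + R) (y(R) = (R + 0)/(R - ⅕) = R/(-⅕ + R))
J(A, K) = 4*K
J(13, -7)*y(-5) - 109 = (4*(-7))*(5*(-5)/(-1 + 5*(-5))) - 109 = -140*(-5)/(-1 - 25) - 109 = -140*(-5)/(-26) - 109 = -140*(-5)*(-1)/26 - 109 = -28*25/26 - 109 = -350/13 - 109 = -1767/13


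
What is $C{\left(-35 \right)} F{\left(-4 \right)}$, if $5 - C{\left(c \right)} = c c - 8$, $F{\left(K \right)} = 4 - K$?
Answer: $-9696$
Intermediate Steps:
$C{\left(c \right)} = 13 - c^{2}$ ($C{\left(c \right)} = 5 - \left(c c - 8\right) = 5 - \left(c^{2} - 8\right) = 5 - \left(-8 + c^{2}\right) = 13 - c^{2}$)
$C{\left(-35 \right)} F{\left(-4 \right)} = \left(13 - \left(-35\right)^{2}\right) \left(4 - -4\right) = \left(13 - 1225\right) \left(4 + 4\right) = \left(13 - 1225\right) 8 = \left(-1212\right) 8 = -9696$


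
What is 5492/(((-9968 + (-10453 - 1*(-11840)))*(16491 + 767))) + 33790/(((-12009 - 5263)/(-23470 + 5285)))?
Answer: 22749396075933719/639456497564 ≈ 35576.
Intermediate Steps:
5492/(((-9968 + (-10453 - 1*(-11840)))*(16491 + 767))) + 33790/(((-12009 - 5263)/(-23470 + 5285))) = 5492/(((-9968 + (-10453 + 11840))*17258)) + 33790/((-17272/(-18185))) = 5492/(((-9968 + 1387)*17258)) + 33790/((-17272*(-1/18185))) = 5492/((-8581*17258)) + 33790/(17272/18185) = 5492/(-148090898) + 33790*(18185/17272) = 5492*(-1/148090898) + 307235575/8636 = -2746/74045449 + 307235575/8636 = 22749396075933719/639456497564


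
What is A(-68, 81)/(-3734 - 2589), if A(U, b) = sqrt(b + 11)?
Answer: -2*sqrt(23)/6323 ≈ -0.0015169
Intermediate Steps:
A(U, b) = sqrt(11 + b)
A(-68, 81)/(-3734 - 2589) = sqrt(11 + 81)/(-3734 - 2589) = sqrt(92)/(-6323) = (2*sqrt(23))*(-1/6323) = -2*sqrt(23)/6323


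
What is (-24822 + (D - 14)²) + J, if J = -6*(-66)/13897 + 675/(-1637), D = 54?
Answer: -528295043581/22749389 ≈ -23222.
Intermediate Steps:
J = -8732223/22749389 (J = 396*(1/13897) + 675*(-1/1637) = 396/13897 - 675/1637 = -8732223/22749389 ≈ -0.38384)
(-24822 + (D - 14)²) + J = (-24822 + (54 - 14)²) - 8732223/22749389 = (-24822 + 40²) - 8732223/22749389 = (-24822 + 1600) - 8732223/22749389 = -23222 - 8732223/22749389 = -528295043581/22749389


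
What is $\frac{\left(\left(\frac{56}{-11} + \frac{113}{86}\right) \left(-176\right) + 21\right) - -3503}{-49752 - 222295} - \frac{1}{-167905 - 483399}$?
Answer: $- \frac{117298573243}{7618967869384} \approx -0.015396$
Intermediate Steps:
$\frac{\left(\left(\frac{56}{-11} + \frac{113}{86}\right) \left(-176\right) + 21\right) - -3503}{-49752 - 222295} - \frac{1}{-167905 - 483399} = \frac{\left(\left(56 \left(- \frac{1}{11}\right) + 113 \cdot \frac{1}{86}\right) \left(-176\right) + 21\right) + 3503}{-272047} - \frac{1}{-651304} = \left(\left(\left(- \frac{56}{11} + \frac{113}{86}\right) \left(-176\right) + 21\right) + 3503\right) \left(- \frac{1}{272047}\right) - - \frac{1}{651304} = \left(\left(\left(- \frac{3573}{946}\right) \left(-176\right) + 21\right) + 3503\right) \left(- \frac{1}{272047}\right) + \frac{1}{651304} = \left(\left(\frac{28584}{43} + 21\right) + 3503\right) \left(- \frac{1}{272047}\right) + \frac{1}{651304} = \left(\frac{29487}{43} + 3503\right) \left(- \frac{1}{272047}\right) + \frac{1}{651304} = \frac{180116}{43} \left(- \frac{1}{272047}\right) + \frac{1}{651304} = - \frac{180116}{11698021} + \frac{1}{651304} = - \frac{117298573243}{7618967869384}$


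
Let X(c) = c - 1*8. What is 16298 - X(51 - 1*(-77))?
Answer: 16178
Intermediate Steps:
X(c) = -8 + c (X(c) = c - 8 = -8 + c)
16298 - X(51 - 1*(-77)) = 16298 - (-8 + (51 - 1*(-77))) = 16298 - (-8 + (51 + 77)) = 16298 - (-8 + 128) = 16298 - 1*120 = 16298 - 120 = 16178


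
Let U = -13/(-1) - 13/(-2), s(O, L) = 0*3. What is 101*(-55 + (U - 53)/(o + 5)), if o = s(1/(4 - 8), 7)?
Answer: -62317/10 ≈ -6231.7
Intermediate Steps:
s(O, L) = 0
U = 39/2 (U = -13*(-1) - 13*(-½) = 13 + 13/2 = 39/2 ≈ 19.500)
o = 0
101*(-55 + (U - 53)/(o + 5)) = 101*(-55 + (39/2 - 53)/(0 + 5)) = 101*(-55 - 67/2/5) = 101*(-55 - 67/2*⅕) = 101*(-55 - 67/10) = 101*(-617/10) = -62317/10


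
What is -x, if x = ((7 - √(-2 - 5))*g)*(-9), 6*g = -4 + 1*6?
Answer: 21 - 3*I*√7 ≈ 21.0 - 7.9373*I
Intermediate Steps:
g = ⅓ (g = (-4 + 1*6)/6 = (-4 + 6)/6 = (⅙)*2 = ⅓ ≈ 0.33333)
x = -21 + 3*I*√7 (x = ((7 - √(-2 - 5))*(⅓))*(-9) = ((7 - √(-7))*(⅓))*(-9) = ((7 - I*√7)*(⅓))*(-9) = (7/3 - I*√7/3)*(-9) = -21 + 3*I*√7 ≈ -21.0 + 7.9373*I)
-x = -(-21 + 3*I*√7) = 21 - 3*I*√7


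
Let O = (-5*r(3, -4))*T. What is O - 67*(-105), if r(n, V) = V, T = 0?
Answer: 7035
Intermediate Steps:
O = 0 (O = -5*(-4)*0 = 20*0 = 0)
O - 67*(-105) = 0 - 67*(-105) = 0 + 7035 = 7035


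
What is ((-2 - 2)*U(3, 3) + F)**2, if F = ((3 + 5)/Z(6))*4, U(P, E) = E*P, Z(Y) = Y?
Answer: 8464/9 ≈ 940.44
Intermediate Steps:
F = 16/3 (F = ((3 + 5)/6)*4 = (8*(1/6))*4 = (4/3)*4 = 16/3 ≈ 5.3333)
((-2 - 2)*U(3, 3) + F)**2 = ((-2 - 2)*(3*3) + 16/3)**2 = (-4*9 + 16/3)**2 = (-36 + 16/3)**2 = (-92/3)**2 = 8464/9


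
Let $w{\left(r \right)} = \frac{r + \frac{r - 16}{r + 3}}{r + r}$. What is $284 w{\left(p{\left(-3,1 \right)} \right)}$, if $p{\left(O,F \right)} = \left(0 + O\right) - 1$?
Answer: $-568$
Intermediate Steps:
$p{\left(O,F \right)} = -1 + O$ ($p{\left(O,F \right)} = O + \left(-1 + 0\right) = O - 1 = -1 + O$)
$w{\left(r \right)} = \frac{r + \frac{-16 + r}{3 + r}}{2 r}$
$284 w{\left(p{\left(-3,1 \right)} \right)} = 284 \frac{-16 + \left(-1 - 3\right)^{2} + 4 \left(-1 - 3\right)}{2 \left(-1 - 3\right) \left(3 - 4\right)} = 284 \frac{-16 + \left(-4\right)^{2} + 4 \left(-4\right)}{2 \left(-4\right) \left(3 - 4\right)} = 284 \cdot \frac{1}{2} \left(- \frac{1}{4}\right) \frac{1}{-1} \left(-16 + 16 - 16\right) = 284 \cdot \frac{1}{2} \left(- \frac{1}{4}\right) \left(-1\right) \left(-16\right) = 284 \left(-2\right) = -568$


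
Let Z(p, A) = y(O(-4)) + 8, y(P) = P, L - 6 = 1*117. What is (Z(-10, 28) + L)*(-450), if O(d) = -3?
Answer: -57600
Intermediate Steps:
L = 123 (L = 6 + 1*117 = 6 + 117 = 123)
Z(p, A) = 5 (Z(p, A) = -3 + 8 = 5)
(Z(-10, 28) + L)*(-450) = (5 + 123)*(-450) = 128*(-450) = -57600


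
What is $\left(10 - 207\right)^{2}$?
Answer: $38809$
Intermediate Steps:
$\left(10 - 207\right)^{2} = \left(-197\right)^{2} = 38809$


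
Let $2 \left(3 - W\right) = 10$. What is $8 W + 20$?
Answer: $4$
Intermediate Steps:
$W = -2$ ($W = 3 - 5 = -2$)
$8 W + 20 = 8 \left(-2\right) + 20 = -16 + 20 = 4$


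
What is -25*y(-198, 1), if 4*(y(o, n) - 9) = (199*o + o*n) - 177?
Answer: 993525/4 ≈ 2.4838e+5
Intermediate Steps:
y(o, n) = -141/4 + 199*o/4 + n*o/4 (y(o, n) = 9 + ((199*o + o*n) - 177)/4 = 9 + ((199*o + n*o) - 177)/4 = 9 + (-177 + 199*o + n*o)/4 = 9 + (-177/4 + 199*o/4 + n*o/4) = -141/4 + 199*o/4 + n*o/4)
-25*y(-198, 1) = -25*(-141/4 + (199/4)*(-198) + (1/4)*1*(-198)) = -25*(-141/4 - 19701/2 - 99/2) = -25*(-39741/4) = 993525/4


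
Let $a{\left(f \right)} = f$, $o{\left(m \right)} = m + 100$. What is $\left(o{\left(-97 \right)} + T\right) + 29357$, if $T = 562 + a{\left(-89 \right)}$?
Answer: $29833$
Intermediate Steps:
$o{\left(m \right)} = 100 + m$
$T = 473$ ($T = 562 - 89 = 473$)
$\left(o{\left(-97 \right)} + T\right) + 29357 = \left(\left(100 - 97\right) + 473\right) + 29357 = \left(3 + 473\right) + 29357 = 476 + 29357 = 29833$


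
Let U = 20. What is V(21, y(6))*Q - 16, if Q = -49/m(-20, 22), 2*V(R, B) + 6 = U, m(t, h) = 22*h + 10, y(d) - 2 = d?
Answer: -8247/494 ≈ -16.694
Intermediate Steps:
y(d) = 2 + d
m(t, h) = 10 + 22*h
V(R, B) = 7 (V(R, B) = -3 + (1/2)*20 = -3 + 10 = 7)
Q = -49/494 (Q = -49/(10 + 22*22) = -49/(10 + 484) = -49/494 ≈ -0.099190)
V(21, y(6))*Q - 16 = 7*(-49/494) - 16 = -343/494 - 16 = -8247/494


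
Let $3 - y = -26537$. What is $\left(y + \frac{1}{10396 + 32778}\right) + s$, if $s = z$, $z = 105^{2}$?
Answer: $\frac{1621831311}{43174} \approx 37565.0$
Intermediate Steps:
$z = 11025$
$s = 11025$
$y = 26540$ ($y = 3 - -26537 = 3 + 26537 = 26540$)
$\left(y + \frac{1}{10396 + 32778}\right) + s = \left(26540 + \frac{1}{10396 + 32778}\right) + 11025 = \left(26540 + \frac{1}{43174}\right) + 11025 = \frac{1145837961}{43174} + 11025 = \frac{1621831311}{43174}$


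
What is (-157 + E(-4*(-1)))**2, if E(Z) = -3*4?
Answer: 28561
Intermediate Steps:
E(Z) = -12
(-157 + E(-4*(-1)))**2 = (-157 - 12)**2 = (-169)**2 = 28561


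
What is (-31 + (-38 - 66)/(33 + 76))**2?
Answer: 12131289/11881 ≈ 1021.1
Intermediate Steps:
(-31 + (-38 - 66)/(33 + 76))**2 = (-31 - 104/109)**2 = (-3483/109)**2 = 12131289/11881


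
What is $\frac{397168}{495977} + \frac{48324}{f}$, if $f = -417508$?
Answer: $\frac{35463306199}{51768591329} \approx 0.68503$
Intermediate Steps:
$\frac{397168}{495977} + \frac{48324}{f} = \frac{397168}{495977} + \frac{48324}{-417508} = 397168 \cdot \frac{1}{495977} + 48324 \left(- \frac{1}{417508}\right) = \frac{397168}{495977} - \frac{12081}{104377} = \frac{35463306199}{51768591329}$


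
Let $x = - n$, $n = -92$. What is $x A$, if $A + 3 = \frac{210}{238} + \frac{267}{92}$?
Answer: $\frac{1227}{17} \approx 72.177$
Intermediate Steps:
$A = \frac{1227}{1564}$ ($A = -3 + \left(\frac{210}{238} + \frac{267}{92}\right) = -3 + \left(210 \cdot \frac{1}{238} + 267 \cdot \frac{1}{92}\right) = -3 + \left(\frac{15}{17} + \frac{267}{92}\right) = -3 + \frac{5919}{1564} = \frac{1227}{1564} \approx 0.78453$)
$x = 92$ ($x = \left(-1\right) \left(-92\right) = 92$)
$x A = 92 \cdot \frac{1227}{1564} = \frac{1227}{17}$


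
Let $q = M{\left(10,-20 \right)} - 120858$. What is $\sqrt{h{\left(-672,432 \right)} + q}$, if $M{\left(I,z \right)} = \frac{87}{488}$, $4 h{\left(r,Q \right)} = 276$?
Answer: $\frac{i \sqrt{7191283290}}{244} \approx 347.55 i$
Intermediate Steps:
$h{\left(r,Q \right)} = 69$ ($h{\left(r,Q \right)} = \frac{1}{4} \cdot 276 = 69$)
$M{\left(I,z \right)} = \frac{87}{488}$ ($M{\left(I,z \right)} = 87 \cdot \frac{1}{488} = \frac{87}{488}$)
$q = - \frac{58978617}{488}$ ($q = \frac{87}{488} - 120858 = - \frac{58978617}{488} \approx -1.2086 \cdot 10^{5}$)
$\sqrt{h{\left(-672,432 \right)} + q} = \sqrt{69 - \frac{58978617}{488}} = \sqrt{- \frac{58944945}{488}} = \frac{i \sqrt{7191283290}}{244}$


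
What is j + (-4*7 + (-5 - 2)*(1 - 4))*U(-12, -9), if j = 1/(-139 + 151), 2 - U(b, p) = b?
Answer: -1175/12 ≈ -97.917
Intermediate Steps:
U(b, p) = 2 - b
j = 1/12 ≈ 0.083333
j + (-4*7 + (-5 - 2)*(1 - 4))*U(-12, -9) = 1/12 + (-4*7 + (-5 - 2)*(1 - 4))*(2 - 1*(-12)) = 1/12 + (-28 - 7*(-3))*(2 + 12) = 1/12 + (-28 + 21)*14 = 1/12 - 7*14 = 1/12 - 98 = -1175/12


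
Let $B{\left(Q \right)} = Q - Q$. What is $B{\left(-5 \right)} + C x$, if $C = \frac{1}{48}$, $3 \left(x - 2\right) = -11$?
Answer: $- \frac{5}{144} \approx -0.034722$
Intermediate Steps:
$x = - \frac{5}{3}$ ($x = 2 + \frac{1}{3} \left(-11\right) = 2 - \frac{11}{3} = - \frac{5}{3} \approx -1.6667$)
$C = \frac{1}{48} \approx 0.020833$
$B{\left(Q \right)} = 0$
$B{\left(-5 \right)} + C x = 0 + \frac{1}{48} \left(- \frac{5}{3}\right) = 0 - \frac{5}{144} = - \frac{5}{144}$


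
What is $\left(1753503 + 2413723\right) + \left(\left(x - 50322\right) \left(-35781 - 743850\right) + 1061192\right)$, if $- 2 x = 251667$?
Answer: $\frac{274683034077}{2} \approx 1.3734 \cdot 10^{11}$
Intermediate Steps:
$x = - \frac{251667}{2}$ ($x = \left(- \frac{1}{2}\right) 251667 = - \frac{251667}{2} \approx -1.2583 \cdot 10^{5}$)
$\left(1753503 + 2413723\right) + \left(\left(x - 50322\right) \left(-35781 - 743850\right) + 1061192\right) = \left(1753503 + 2413723\right) + \left(\left(- \frac{251667}{2} - 50322\right) \left(-35781 - 743850\right) + 1061192\right) = 4167226 + \left(\left(- \frac{352311}{2}\right) \left(-779631\right) + 1061192\right) = 4167226 + \left(\frac{274672577241}{2} + 1061192\right) = 4167226 + \frac{274674699625}{2} = \frac{274683034077}{2}$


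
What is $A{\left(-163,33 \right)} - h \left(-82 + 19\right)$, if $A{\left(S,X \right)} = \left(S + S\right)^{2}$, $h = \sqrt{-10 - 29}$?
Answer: $106276 + 63 i \sqrt{39} \approx 1.0628 \cdot 10^{5} + 393.44 i$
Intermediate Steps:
$h = i \sqrt{39}$ ($h = \sqrt{-39} = i \sqrt{39} \approx 6.245 i$)
$A{\left(S,X \right)} = 4 S^{2}$ ($A{\left(S,X \right)} = \left(2 S\right)^{2} = 4 S^{2}$)
$A{\left(-163,33 \right)} - h \left(-82 + 19\right) = 4 \left(-163\right)^{2} - i \sqrt{39} \left(-82 + 19\right) = 4 \cdot 26569 - i \sqrt{39} \left(-63\right) = 106276 - - 63 i \sqrt{39} = 106276 + 63 i \sqrt{39}$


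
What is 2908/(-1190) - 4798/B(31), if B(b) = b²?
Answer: -4252104/571795 ≈ -7.4364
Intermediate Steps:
2908/(-1190) - 4798/B(31) = 2908/(-1190) - 4798/(31²) = 2908*(-1/1190) - 4798/961 = -1454/595 - 4798*1/961 = -1454/595 - 4798/961 = -4252104/571795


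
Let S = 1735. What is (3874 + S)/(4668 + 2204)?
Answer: 5609/6872 ≈ 0.81621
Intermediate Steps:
(3874 + S)/(4668 + 2204) = (3874 + 1735)/(4668 + 2204) = 5609/6872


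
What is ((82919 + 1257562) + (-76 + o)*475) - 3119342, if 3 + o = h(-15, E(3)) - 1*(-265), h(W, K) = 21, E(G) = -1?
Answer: -1680536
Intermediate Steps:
o = 283 (o = -3 + (21 - 1*(-265)) = -3 + (21 + 265) = -3 + 286 = 283)
((82919 + 1257562) + (-76 + o)*475) - 3119342 = ((82919 + 1257562) + (-76 + 283)*475) - 3119342 = (1340481 + 207*475) - 3119342 = (1340481 + 98325) - 3119342 = 1438806 - 3119342 = -1680536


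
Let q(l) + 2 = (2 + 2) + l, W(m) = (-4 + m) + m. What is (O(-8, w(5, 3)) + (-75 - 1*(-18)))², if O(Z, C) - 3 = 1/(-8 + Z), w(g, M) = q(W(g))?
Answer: 748225/256 ≈ 2922.8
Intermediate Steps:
W(m) = -4 + 2*m
q(l) = 2 + l (q(l) = -2 + ((2 + 2) + l) = -2 + (4 + l) = 2 + l)
w(g, M) = -2 + 2*g (w(g, M) = 2 + (-4 + 2*g) = -2 + 2*g)
O(Z, C) = 3 + 1/(-8 + Z)
(O(-8, w(5, 3)) + (-75 - 1*(-18)))² = ((-23 + 3*(-8))/(-8 - 8) + (-75 - 1*(-18)))² = ((-23 - 24)/(-16) + (-75 + 18))² = (-1/16*(-47) - 57)² = (47/16 - 57)² = (-865/16)² = 748225/256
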